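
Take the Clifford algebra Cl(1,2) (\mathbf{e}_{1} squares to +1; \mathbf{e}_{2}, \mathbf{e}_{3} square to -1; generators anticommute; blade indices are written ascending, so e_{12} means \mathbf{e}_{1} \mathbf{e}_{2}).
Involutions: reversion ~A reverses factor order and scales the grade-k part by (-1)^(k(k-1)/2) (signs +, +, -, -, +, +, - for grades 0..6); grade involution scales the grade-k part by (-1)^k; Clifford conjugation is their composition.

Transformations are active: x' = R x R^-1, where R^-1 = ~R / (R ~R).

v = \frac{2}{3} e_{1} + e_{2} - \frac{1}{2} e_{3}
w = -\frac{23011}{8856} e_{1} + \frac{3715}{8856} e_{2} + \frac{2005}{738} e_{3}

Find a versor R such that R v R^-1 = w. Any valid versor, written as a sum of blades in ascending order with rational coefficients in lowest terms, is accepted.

A norm check does it: q(v) = q(w) = -\frac{29}{36}, hence R = v + w = -\frac{17107}{8856} e_{1} + \frac{12571}{8856} e_{2} + \frac{818}{369} e_{3} realises the map — parallel part kept, (v - w)/2 negated, v carried to w.
Answer: -\frac{17107}{8856} e_{1} + \frac{12571}{8856} e_{2} + \frac{818}{369} e_{3}


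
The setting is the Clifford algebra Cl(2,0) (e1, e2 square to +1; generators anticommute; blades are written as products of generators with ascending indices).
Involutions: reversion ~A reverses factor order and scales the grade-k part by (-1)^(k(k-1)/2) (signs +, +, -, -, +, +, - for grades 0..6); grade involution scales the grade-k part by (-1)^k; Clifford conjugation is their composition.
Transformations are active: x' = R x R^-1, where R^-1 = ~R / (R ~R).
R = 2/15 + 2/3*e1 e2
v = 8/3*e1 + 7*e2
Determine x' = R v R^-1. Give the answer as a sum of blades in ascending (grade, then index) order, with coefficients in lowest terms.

~R = 2/15 - 2/3*e1 e2, and R ~R = 104/225, so R^-1 = ~R / (104/225).
R v = 226/45*e1 - 38/45*e2
Answer: 3/13*e1 - 292/39*e2


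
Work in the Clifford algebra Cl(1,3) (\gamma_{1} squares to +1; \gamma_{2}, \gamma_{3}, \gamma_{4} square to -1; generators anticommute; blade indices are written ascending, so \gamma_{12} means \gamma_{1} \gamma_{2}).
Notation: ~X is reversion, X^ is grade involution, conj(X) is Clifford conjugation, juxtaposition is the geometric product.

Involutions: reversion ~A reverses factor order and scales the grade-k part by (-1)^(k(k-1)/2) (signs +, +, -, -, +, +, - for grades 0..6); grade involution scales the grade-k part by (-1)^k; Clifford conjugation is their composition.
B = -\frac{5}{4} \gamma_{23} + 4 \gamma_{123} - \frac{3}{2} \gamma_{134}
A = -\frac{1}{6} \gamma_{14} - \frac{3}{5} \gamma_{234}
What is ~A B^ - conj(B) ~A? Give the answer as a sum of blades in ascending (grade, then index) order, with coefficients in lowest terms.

first term: -\frac{1}{4} \gamma_{3} + \frac{3}{4} \gamma_{4} + \frac{9}{10} \gamma_{12} - \frac{12}{5} \gamma_{14} + \frac{2}{3} \gamma_{234} - \frac{5}{24} \gamma_{1234}
second term: \frac{1}{4} \gamma_{3} - \frac{3}{4} \gamma_{4} + \frac{9}{10} \gamma_{12} - \frac{12}{5} \gamma_{14} + \frac{2}{3} \gamma_{234} + \frac{5}{24} \gamma_{1234}
Answer: -\frac{1}{2} \gamma_{3} + \frac{3}{2} \gamma_{4} - \frac{5}{12} \gamma_{1234}


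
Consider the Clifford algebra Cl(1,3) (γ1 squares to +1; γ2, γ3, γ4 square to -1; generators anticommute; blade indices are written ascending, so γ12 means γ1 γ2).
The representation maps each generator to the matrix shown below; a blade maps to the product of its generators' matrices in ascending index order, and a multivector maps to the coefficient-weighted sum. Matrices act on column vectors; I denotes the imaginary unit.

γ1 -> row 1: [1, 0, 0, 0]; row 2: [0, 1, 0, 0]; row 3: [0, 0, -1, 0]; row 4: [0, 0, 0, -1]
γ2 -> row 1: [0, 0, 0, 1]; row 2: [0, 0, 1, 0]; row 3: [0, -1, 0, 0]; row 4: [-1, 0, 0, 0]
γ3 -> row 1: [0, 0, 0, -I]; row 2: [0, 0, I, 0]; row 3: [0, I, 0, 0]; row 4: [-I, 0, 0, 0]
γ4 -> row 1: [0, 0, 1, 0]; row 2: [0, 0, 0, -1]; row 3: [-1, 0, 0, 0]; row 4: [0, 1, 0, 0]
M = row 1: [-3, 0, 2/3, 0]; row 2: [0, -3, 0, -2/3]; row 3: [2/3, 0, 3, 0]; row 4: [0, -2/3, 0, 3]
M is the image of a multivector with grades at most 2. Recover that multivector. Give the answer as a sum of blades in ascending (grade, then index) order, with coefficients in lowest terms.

Method: the blade images are trace-orthogonal — tr(rho(e_A) rho(e_B)^-1) = 4 if A = B and 0 otherwise — and rho(e_A)^-1 = (e_A)^2 * rho(e_A) with (e_A)^2 = +1 or -1, so the coefficient of e_A in the preimage is (e_A)^2 * tr(M rho(e_A))/4.
Nonzero projections over blades of grade <= 2: γ1: (γ1)^2 = +1, tr(M rho(γ1)) = -12, coefficient -3; γ14: (γ14)^2 = +1, tr(M rho(γ14)) = 8/3, coefficient 2/3. Every other blade of grade <= 2 projects to 0.
Answer: -3*γ1 + 2/3*γ14


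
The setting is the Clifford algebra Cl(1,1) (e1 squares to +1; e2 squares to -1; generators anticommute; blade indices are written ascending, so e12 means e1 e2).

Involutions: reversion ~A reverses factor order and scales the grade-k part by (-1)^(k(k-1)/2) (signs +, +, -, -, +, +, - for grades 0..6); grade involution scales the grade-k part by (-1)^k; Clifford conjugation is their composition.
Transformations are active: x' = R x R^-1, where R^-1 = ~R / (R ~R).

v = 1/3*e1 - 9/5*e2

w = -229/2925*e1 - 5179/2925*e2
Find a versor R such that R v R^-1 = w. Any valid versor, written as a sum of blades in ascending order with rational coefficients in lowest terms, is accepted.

A norm check does it: q(v) = q(w) = -704/225, hence R = v + w = 746/2925*e1 - 10444/2925*e2 realises the map — parallel part kept, (v - w)/2 negated, v carried to w.
Answer: 746/2925*e1 - 10444/2925*e2


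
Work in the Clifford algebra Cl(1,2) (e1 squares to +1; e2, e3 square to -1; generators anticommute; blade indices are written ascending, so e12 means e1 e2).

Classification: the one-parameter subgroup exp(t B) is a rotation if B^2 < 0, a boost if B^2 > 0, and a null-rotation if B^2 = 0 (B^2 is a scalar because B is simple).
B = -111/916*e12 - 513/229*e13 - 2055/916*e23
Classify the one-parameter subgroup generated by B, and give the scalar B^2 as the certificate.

B^2 term by term: the squares give (-111/916)^2*(e12)^2 + (-513/229)^2*(e13)^2 + (-2055/916)^2*(e23)^2 = 12321/839056*(+1) + 263169/52441*(+1) + 4223025/839056*(-1) = 0 (each basis 2-blade squares to minus the product of its generators' squares); cross terms between blades sharing an index anticommute and cancel. So B^2 = 0.
Answer: null-rotation, certificate B^2 = 0. B^2 = 0 is basis-independent, so its sign is the whole story.


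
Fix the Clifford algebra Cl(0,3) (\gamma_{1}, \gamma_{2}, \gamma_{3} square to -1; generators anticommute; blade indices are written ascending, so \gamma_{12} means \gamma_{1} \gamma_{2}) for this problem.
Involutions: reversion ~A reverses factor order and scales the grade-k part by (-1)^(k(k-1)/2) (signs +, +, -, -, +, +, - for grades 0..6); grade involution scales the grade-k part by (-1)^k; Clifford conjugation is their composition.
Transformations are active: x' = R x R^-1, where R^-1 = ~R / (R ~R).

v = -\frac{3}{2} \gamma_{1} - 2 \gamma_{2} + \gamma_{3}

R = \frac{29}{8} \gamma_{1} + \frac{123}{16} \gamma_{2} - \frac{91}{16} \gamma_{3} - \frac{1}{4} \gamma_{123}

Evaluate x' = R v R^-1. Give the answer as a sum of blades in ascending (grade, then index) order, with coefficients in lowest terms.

~R = \frac{29}{8} \gamma_{1} + \frac{123}{16} \gamma_{2} - \frac{91}{16} \gamma_{3} + \frac{1}{4} \gamma_{123}, and R ~R = -\frac{13395}{128}, so R^-1 = ~R / (-\frac{13395}{128}).
R v = \frac{53}{2} + \frac{145}{32} \gamma_{12} - \frac{141}{32} \gamma_{13} - \frac{65}{16} \gamma_{23}
Answer: -\frac{167}{470} \gamma_{1} - \frac{88}{47} \gamma_{2} + \frac{447}{235} \gamma_{3}


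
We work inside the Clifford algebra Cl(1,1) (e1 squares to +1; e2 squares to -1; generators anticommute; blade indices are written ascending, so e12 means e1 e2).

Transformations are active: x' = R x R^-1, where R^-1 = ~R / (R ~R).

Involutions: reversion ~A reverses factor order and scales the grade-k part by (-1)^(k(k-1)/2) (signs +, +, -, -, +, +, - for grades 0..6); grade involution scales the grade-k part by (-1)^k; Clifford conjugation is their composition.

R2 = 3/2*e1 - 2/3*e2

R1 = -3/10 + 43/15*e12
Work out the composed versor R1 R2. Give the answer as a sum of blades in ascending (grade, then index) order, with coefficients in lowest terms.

Distribute over the terms of R1 (each basis-blade product reordered to ascending indices, repeated generators contracted through their squares):
(-3/10) R2 = -9/20*e1 + 1/5*e2
(43/15*e12) R2 = 86/45*e1 - 43/10*e2
Summing the partial products and collecting blades:
Answer: 263/180*e1 - 41/10*e2


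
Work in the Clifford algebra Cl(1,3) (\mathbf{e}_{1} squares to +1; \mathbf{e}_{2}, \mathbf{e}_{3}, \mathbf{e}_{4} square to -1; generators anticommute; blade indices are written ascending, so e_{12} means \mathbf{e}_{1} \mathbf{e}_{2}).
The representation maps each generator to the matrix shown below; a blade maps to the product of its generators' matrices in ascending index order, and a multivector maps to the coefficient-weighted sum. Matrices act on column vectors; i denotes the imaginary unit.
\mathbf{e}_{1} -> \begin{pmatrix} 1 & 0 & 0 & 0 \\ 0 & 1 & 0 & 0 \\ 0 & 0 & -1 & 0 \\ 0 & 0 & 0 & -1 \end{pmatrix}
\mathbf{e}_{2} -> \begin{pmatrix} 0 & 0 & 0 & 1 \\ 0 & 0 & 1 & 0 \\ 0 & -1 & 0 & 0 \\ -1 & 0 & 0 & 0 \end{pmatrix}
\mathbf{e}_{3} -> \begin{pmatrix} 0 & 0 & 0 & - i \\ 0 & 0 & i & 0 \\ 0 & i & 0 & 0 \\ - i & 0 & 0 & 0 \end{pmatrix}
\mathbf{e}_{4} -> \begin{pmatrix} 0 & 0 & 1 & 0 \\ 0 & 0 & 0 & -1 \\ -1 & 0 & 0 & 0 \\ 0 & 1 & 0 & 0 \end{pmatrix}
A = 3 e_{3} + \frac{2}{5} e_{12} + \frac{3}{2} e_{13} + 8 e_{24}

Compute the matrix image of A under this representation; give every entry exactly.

Bivector images (products of the table entries): rho(e_{12}) = rho(\mathbf{e}_{1})rho(\mathbf{e}_{2}) = \begin{pmatrix} 0 & 0 & 0 & 1 \\ 0 & 0 & 1 & 0 \\ 0 & 1 & 0 & 0 \\ 1 & 0 & 0 & 0 \end{pmatrix}; rho(e_{13}) = rho(\mathbf{e}_{1})rho(\mathbf{e}_{3}) = \begin{pmatrix} 0 & 0 & 0 & - i \\ 0 & 0 & i & 0 \\ 0 & - i & 0 & 0 \\ i & 0 & 0 & 0 \end{pmatrix}; rho(e_{24}) = rho(\mathbf{e}_{2})rho(\mathbf{e}_{4}) = \begin{pmatrix} 0 & 1 & 0 & 0 \\ -1 & 0 & 0 & 0 \\ 0 & 0 & 0 & 1 \\ 0 & 0 & -1 & 0 \end{pmatrix}.
M = (3)*rho(e_{3}) + (\frac{2}{5})*rho(e_{12}) + (\frac{3}{2})*rho(e_{13}) + (8)*rho(e_{24}), summed entrywise:
Answer: \begin{pmatrix} 0 & 8 & 0 & \frac{2}{5} - \frac{9 i}{2} \\ -8 & 0 & \frac{2}{5} + \frac{9 i}{2} & 0 \\ 0 & \frac{2}{5} + \frac{3 i}{2} & 0 & 8 \\ \frac{2}{5} - \frac{3 i}{2} & 0 & -8 & 0 \end{pmatrix}


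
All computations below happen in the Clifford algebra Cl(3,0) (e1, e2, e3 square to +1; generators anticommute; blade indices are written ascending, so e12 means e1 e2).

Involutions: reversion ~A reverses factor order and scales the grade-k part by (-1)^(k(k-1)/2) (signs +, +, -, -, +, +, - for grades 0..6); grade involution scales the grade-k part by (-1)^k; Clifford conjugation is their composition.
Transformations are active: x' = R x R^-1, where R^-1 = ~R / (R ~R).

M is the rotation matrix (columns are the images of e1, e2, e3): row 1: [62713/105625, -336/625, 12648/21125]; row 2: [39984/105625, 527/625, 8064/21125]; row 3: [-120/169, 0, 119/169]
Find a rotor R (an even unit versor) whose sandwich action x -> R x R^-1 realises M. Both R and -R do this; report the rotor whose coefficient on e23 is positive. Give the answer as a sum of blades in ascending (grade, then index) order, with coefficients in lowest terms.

Method: write R = a + b12*e12 + b13*e13 + b23*e23 with a^2 + b12^2 + b13^2 + b23^2 = 1 (so R^-1 = ~R). Expanding the columns R e_j ~R gives tr M = 4a^2 - 1 and, from the antisymmetric part, M21 - M12 = -4a*b12, M13 - M31 = 4a*b13, M32 - M23 = -4a*b23.
Here tr M = 226151/105625, so a^2 = (1 + tr M)/4 = 82944/105625 and a = ±288/325. Taking a = 288/325: M21 - M12 = 96768/105625, M13 - M31 = 27648/21125, M32 - M23 = -8064/21125, giving b12 = -84/325, b13 = 24/65, b23 = 7/65, i.e. R = 288/325 - 84/325*e12 + 24/65*e13 + 7/65*e23.
Its e23 coefficient is already positive.
Answer: 288/325 - 84/325*e12 + 24/65*e13 + 7/65*e23. Uniqueness: Spin(3) -> SO(3) maps R and -R to the same rotation of trace 226151/105625; fixing the sign of the e23 coefficient removes the ambiguity.


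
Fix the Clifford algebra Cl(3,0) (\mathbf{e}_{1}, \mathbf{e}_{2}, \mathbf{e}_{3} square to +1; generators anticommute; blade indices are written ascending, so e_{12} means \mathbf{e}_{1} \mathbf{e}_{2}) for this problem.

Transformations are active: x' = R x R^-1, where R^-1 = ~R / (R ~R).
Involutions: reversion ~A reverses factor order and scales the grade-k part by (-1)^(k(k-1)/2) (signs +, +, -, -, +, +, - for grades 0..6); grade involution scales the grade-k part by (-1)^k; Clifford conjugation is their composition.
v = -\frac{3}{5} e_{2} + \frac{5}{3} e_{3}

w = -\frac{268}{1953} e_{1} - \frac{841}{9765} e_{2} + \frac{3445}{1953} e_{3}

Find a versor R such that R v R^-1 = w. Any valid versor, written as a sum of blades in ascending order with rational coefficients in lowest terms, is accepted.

Equal squares first: v^2 = w^2 = \frac{706}{225}. Then v + w = -\frac{268}{1953} e_{1} - \frac{1340}{1953} e_{2} + \frac{6700}{1953} e_{3} is a versor taking v to w, provided it is invertible.
Answer: -\frac{268}{1953} e_{1} - \frac{1340}{1953} e_{2} + \frac{6700}{1953} e_{3}


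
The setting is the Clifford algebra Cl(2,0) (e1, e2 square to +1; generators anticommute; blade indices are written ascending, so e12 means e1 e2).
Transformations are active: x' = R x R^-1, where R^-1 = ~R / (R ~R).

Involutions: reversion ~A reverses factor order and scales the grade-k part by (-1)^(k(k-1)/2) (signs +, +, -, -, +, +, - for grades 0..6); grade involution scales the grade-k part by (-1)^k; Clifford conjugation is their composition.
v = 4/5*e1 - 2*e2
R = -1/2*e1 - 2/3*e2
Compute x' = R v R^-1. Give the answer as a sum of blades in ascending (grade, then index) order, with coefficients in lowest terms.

~R = -1/2*e1 - 2/3*e2, and R ~R = 25/36, so R^-1 = ~R / (25/36).
R v = 14/15 + 23/15*e12
Answer: -268/125*e1 + 26/125*e2


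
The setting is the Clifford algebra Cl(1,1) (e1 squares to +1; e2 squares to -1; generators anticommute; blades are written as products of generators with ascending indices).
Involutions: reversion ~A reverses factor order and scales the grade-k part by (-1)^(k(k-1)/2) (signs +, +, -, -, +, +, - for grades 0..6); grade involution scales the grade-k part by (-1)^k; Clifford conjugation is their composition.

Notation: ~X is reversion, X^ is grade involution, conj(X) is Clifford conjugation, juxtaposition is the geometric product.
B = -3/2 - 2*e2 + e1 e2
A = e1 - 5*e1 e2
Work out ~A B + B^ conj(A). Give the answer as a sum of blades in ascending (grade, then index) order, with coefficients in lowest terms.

first term: 5 + 17/2*e1 + e2 - 19/2*e1 e2
second term: 5 + 23/2*e1 + e2 - 11/2*e1 e2
Answer: 10 + 20*e1 + 2*e2 - 15*e1 e2


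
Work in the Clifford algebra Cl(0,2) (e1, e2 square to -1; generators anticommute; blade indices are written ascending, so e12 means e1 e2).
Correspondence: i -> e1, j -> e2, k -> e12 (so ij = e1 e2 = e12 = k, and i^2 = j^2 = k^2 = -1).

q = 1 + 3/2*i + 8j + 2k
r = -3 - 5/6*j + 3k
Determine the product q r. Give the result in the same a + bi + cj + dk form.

In blades: q = 1 + 3/2*e1 + 8*e2 + 2*e12, r = -3 - 5/6*e2 + 3*e12.
Distribute q over r term by term (generator squares from the signature, products reordered to ascending indices): (1)*r = -3 - 5/6*e2 + 3*e12; (3/2*e1)*r = -9/2*e1 - 9/2*e2 - 5/4*e12; (8*e2)*r = 20/3 + 24*e1 - 24*e2; (2*e12)*r = -6 + 5/3*e1 - 6*e12.
Sum: -7/3 + 127/6*e1 - 88/3*e2 - 17/4*e12; translating back through the correspondence:
Answer: -7/3 + 127/6*i - 88/3*j - 17/4*k


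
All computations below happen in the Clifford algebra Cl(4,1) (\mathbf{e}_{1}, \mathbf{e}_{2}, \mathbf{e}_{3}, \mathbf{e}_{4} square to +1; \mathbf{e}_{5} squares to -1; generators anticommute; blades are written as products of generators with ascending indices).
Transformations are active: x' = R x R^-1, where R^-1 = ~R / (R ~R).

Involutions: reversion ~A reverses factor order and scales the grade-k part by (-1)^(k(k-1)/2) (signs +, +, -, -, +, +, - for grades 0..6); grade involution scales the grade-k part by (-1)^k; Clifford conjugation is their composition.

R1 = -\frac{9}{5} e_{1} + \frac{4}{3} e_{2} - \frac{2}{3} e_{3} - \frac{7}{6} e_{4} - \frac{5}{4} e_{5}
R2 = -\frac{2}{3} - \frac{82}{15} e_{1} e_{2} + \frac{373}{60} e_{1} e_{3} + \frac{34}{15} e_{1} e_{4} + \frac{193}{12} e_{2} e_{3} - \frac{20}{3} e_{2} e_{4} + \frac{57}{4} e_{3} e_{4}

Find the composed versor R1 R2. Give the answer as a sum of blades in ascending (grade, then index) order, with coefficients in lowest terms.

Distribute over the terms of R1 (each basis-blade product reordered to ascending indices, repeated generators contracted through their squares):
(-\frac{9}{5} e_{1}) R2 = \frac{6}{5} e_{1} + \frac{246}{25} e_{2} - \frac{1119}{100} e_{3} - \frac{102}{25} e_{4} - \frac{579}{20} e_{1} e_{2} e_{3} + 12 e_{1} e_{2} e_{4} - \frac{513}{20} e_{1} e_{3} e_{4}
(\frac{4}{3} e_{2}) R2 = \frac{328}{45} e_{1} - \frac{8}{9} e_{2} + \frac{193}{9} e_{3} - \frac{80}{9} e_{4} - \frac{373}{45} e_{1} e_{2} e_{3} - \frac{136}{45} e_{1} e_{2} e_{4} + 19 e_{2} e_{3} e_{4}
(-\frac{2}{3} e_{3}) R2 = \frac{373}{90} e_{1} + \frac{193}{18} e_{2} + \frac{4}{9} e_{3} - \frac{19}{2} e_{4} + \frac{164}{45} e_{1} e_{2} e_{3} + \frac{68}{45} e_{1} e_{3} e_{4} - \frac{40}{9} e_{2} e_{3} e_{4}
(-\frac{7}{6} e_{4}) R2 = \frac{119}{45} e_{1} - \frac{70}{9} e_{2} + \frac{133}{8} e_{3} + \frac{7}{9} e_{4} + \frac{287}{45} e_{1} e_{2} e_{4} - \frac{2611}{360} e_{1} e_{3} e_{4} - \frac{1351}{72} e_{2} e_{3} e_{4}
(-\frac{5}{4} e_{5}) R2 = \frac{5}{6} e_{5} + \frac{41}{6} e_{1} e_{2} e_{5} - \frac{373}{48} e_{1} e_{3} e_{5} - \frac{17}{6} e_{1} e_{4} e_{5} - \frac{965}{48} e_{2} e_{3} e_{5} + \frac{25}{3} e_{2} e_{4} e_{5} - \frac{285}{16} e_{3} e_{4} e_{5}
Summing the partial products and collecting blades:
Answer: \frac{275}{18} e_{1} + \frac{5353}{450} e_{2} + \frac{49183}{1800} e_{3} - \frac{9761}{450} e_{4} + \frac{5}{6} e_{5} - \frac{6047}{180} e_{1} e_{2} e_{3} + \frac{691}{45} e_{1} e_{2} e_{4} + \frac{41}{6} e_{1} e_{2} e_{5} - \frac{3767}{120} e_{1} e_{3} e_{4} - \frac{373}{48} e_{1} e_{3} e_{5} - \frac{17}{6} e_{1} e_{4} e_{5} - \frac{101}{24} e_{2} e_{3} e_{4} - \frac{965}{48} e_{2} e_{3} e_{5} + \frac{25}{3} e_{2} e_{4} e_{5} - \frac{285}{16} e_{3} e_{4} e_{5}


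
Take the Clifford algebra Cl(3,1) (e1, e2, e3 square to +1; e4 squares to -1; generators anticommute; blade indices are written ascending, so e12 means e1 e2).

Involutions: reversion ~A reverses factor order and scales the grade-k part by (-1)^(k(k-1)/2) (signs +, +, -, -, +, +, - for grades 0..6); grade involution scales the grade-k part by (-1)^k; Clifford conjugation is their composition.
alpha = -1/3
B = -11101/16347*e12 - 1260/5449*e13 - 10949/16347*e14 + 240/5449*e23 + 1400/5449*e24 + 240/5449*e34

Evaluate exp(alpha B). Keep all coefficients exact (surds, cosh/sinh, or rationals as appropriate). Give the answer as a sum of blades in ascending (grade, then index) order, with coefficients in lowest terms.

B^2 term by term: the squares give (-11101/16347)^2*(e12)^2 + (-1260/5449)^2*(e13)^2 + (-10949/16347)^2*(e14)^2 + (240/5449)^2*(e23)^2 + (1400/5449)^2*(e24)^2 + (240/5449)^2*(e34)^2 = 123232201/267224409*(-1) + 1587600/29691601*(-1) + 119880601/267224409*(+1) + 57600/29691601*(-1) + 1960000/29691601*(+1) + 57600/29691601*(+1) = 0 (each basis 2-blade squares to minus the product of its generators' squares); cross terms between blades sharing an index anticommute and cancel; the commuting (index-disjoint) pairs give grade-4 terms 2*c*c'*(blade product), which cancel blade by blade — e1234: -1776160/29691601 + 3528000/29691601 - 1751840/29691601 = 0 — confirming B is simple. So B^2 = 0.
B^2 = 0, and the exponential is exactly linear here: exp(alpha B) = 1 + alpha B (parabolic case).
Answer: 1 + 11101/49041*e12 + 420/5449*e13 + 10949/49041*e14 - 80/5449*e23 - 1400/16347*e24 - 80/5449*e34


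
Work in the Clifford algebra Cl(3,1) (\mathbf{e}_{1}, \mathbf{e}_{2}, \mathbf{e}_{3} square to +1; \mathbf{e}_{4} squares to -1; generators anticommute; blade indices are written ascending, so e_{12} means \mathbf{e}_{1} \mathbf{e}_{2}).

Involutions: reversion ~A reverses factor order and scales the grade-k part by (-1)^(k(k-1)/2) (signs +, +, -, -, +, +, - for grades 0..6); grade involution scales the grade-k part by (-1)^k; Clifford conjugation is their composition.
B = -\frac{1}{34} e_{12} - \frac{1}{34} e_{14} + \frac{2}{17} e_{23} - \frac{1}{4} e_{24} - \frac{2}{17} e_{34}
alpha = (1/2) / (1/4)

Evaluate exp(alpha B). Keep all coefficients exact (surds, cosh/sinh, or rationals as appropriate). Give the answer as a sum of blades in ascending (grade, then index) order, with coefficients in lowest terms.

B^2 term by term: the squares give (-\frac{1}{34})^2*(e_{12})^2 + (-\frac{1}{34})^2*(e_{14})^2 + (\frac{2}{17})^2*(e_{23})^2 + (-\frac{1}{4})^2*(e_{24})^2 + (-\frac{2}{17})^2*(e_{34})^2 = \frac{1}{1156}*(-1) + \frac{1}{1156}*(+1) + \frac{4}{289}*(-1) + \frac{1}{16}*(+1) + \frac{4}{289}*(+1) = \frac{1}{16} (each basis 2-blade squares to minus the product of its generators' squares); cross terms between blades sharing an index anticommute and cancel; the commuting (index-disjoint) pairs give grade-4 terms 2*c*c'*(blade product), which cancel blade by blade — e_{1234}: \frac{2}{289} - \frac{2}{289} = 0 — confirming B is simple. So B^2 = \frac{1}{16}.
B^2 = \frac{1}{16} — the series telescopes hyperbolically here: l = \frac{1}{4}, alpha*l = \frac{1}{2}, so exp(alpha B) = cosh(\frac{1}{2}) + (sinh(\frac{1}{2})/(\frac{1}{4}))*B = \cosh{\left(\frac{1}{2} \right)} + (4 \sinh{\left(\frac{1}{2} \right)})*B.
Answer: \cosh{\left(\frac{1}{2} \right)} - \frac{2 \sinh{\left(\frac{1}{2} \right)}}{17} e_{12} - \frac{2 \sinh{\left(\frac{1}{2} \right)}}{17} e_{14} + \frac{8 \sinh{\left(\frac{1}{2} \right)}}{17} e_{23} - \sinh{\left(\frac{1}{2} \right)} e_{24} - \frac{8 \sinh{\left(\frac{1}{2} \right)}}{17} e_{34}


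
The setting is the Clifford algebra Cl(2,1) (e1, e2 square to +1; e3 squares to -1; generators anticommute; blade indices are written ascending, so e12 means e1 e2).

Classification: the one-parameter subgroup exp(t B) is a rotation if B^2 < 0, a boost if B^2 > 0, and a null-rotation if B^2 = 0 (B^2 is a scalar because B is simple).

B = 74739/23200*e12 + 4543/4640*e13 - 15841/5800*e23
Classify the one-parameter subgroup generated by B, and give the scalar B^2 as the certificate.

B^2 term by term: the squares give (74739/23200)^2*(e12)^2 + (4543/4640)^2*(e13)^2 + (-15841/5800)^2*(e23)^2 = 5585918121/538240000*(-1) + 20638849/21529600*(+1) + 250937281/33640000*(+1) = -49/25 (each basis 2-blade squares to minus the product of its generators' squares); cross terms between blades sharing an index anticommute and cancel. So B^2 = -49/25.
Answer: rotation, certificate B^2 = -49/25. No conjugation can change B^2 = -49/25; the sign gives the class.


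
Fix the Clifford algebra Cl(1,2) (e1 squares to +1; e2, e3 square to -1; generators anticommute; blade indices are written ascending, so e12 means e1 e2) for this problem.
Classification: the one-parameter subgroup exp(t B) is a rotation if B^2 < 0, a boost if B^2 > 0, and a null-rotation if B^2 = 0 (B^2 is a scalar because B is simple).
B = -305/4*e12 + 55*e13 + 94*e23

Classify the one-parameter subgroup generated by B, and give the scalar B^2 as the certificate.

B^2 term by term: the squares give (-305/4)^2*(e12)^2 + (55)^2*(e13)^2 + (94)^2*(e23)^2 = 93025/16*(+1) + 3025*(+1) + 8836*(-1) = 49/16 (each basis 2-blade squares to minus the product of its generators' squares); cross terms between blades sharing an index anticommute and cancel. So B^2 = 49/16.
Answer: boost, certificate B^2 = 49/16. Because 49/16 is invariant under every versor sandwich, the classification follows from its sign alone.


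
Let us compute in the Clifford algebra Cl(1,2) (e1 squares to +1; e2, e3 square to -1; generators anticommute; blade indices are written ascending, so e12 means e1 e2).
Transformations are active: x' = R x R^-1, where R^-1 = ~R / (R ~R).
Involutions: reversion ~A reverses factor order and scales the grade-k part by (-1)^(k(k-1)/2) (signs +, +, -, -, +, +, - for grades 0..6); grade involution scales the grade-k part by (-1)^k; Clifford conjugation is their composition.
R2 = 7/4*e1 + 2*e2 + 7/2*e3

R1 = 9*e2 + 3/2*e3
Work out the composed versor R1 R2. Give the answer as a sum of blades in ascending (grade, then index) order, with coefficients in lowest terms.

Distribute over the terms of R1 (each basis-blade product reordered to ascending indices, repeated generators contracted through their squares):
(9*e2) R2 = -18 - 63/4*e12 + 63/2*e23
(3/2*e3) R2 = -21/4 - 21/8*e13 - 3*e23
Summing the partial products and collecting blades:
Answer: -93/4 - 63/4*e12 - 21/8*e13 + 57/2*e23


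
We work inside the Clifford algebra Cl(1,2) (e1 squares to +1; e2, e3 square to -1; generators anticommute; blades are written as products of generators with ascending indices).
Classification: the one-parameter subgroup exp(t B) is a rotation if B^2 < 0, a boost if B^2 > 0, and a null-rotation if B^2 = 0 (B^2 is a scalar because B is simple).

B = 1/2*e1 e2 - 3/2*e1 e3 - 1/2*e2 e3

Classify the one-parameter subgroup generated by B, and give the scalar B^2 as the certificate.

B^2 term by term: the squares give (1/2)^2*(e1 e2)^2 + (-3/2)^2*(e1 e3)^2 + (-1/2)^2*(e2 e3)^2 = 1/4*(+1) + 9/4*(+1) + 1/4*(-1) = 9/4 (each basis 2-blade squares to minus the product of its generators' squares); cross terms between blades sharing an index anticommute and cancel. So B^2 = 9/4.
Answer: boost, certificate B^2 = 9/4. Check the certificate: B^2 = 9/4, and that sign is decisive whatever form B takes.


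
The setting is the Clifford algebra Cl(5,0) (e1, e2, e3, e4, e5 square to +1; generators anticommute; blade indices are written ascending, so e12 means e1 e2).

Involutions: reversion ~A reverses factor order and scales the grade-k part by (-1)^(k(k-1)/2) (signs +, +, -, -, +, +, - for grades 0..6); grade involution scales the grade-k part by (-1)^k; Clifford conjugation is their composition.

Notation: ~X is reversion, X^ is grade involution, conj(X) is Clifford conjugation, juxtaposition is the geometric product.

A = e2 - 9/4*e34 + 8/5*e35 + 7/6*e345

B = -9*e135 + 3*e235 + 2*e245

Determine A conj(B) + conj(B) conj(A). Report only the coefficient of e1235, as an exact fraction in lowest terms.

first term: 72/5*e1 - 24/5*e2 + 21/2*e14 + 7/3*e23 - 7/2*e24 + 3*e35 + 2*e45 - 81/4*e145 - 16/5*e234 - 9/2*e235 + 27/4*e245 + 9*e1235
second term: -72/5*e1 + 24/5*e2 - 21/2*e14 - 7/3*e23 + 7/2*e24 - 3*e35 - 2*e45 - 81/4*e145 - 16/5*e234 - 9/2*e235 + 27/4*e245 + 9*e1235
Answer: 18


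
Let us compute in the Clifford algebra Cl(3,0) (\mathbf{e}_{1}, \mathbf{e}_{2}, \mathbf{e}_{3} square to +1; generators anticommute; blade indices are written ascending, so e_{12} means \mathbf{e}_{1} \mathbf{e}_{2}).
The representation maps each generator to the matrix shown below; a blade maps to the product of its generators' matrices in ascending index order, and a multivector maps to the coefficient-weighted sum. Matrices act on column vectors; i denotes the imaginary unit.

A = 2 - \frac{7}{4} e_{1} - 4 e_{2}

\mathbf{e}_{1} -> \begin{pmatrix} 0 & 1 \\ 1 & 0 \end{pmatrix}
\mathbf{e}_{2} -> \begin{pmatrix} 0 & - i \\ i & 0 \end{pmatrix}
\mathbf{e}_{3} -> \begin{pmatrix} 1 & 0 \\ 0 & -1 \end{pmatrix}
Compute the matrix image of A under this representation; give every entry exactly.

M = (2)*1 + (-\frac{7}{4})*rho(e_{1}) + (-4)*rho(e_{2}), summed entrywise (1 is the identity matrix):
Answer: \begin{pmatrix} 2 & - \frac{7}{4} + 4 i \\ - \frac{7}{4} - 4 i & 2 \end{pmatrix}


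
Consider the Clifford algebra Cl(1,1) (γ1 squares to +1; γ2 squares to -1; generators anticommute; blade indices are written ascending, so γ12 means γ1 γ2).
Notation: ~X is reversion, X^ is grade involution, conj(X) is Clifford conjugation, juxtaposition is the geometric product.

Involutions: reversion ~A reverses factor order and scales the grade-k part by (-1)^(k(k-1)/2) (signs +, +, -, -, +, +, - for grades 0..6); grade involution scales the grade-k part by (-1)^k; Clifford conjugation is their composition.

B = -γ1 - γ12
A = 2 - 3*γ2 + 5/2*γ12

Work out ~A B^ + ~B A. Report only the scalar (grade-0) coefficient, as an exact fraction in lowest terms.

first term: 5/2 + 5*γ1 + 5/2*γ2 + γ12
second term: 5/2 + γ1 - 5/2*γ2 + 5*γ12
Answer: 5


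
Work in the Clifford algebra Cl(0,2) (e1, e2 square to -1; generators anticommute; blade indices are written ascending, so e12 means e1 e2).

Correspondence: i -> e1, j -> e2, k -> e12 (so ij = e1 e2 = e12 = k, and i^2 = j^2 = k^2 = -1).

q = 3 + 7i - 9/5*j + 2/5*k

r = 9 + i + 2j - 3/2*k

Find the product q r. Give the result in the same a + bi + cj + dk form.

In blades: q = 3 + 7*e1 - 9/5*e2 + 2/5*e12, r = 9 + e1 + 2*e2 - 3/2*e12.
Distribute q over r term by term (generator squares from the signature, products reordered to ascending indices): (3)*r = 27 + 3*e1 + 6*e2 - 9/2*e12; (7*e1)*r = -7 + 63*e1 + 21/2*e2 + 14*e12; (-9/5*e2)*r = 18/5 + 27/10*e1 - 81/5*e2 + 9/5*e12; (2/5*e12)*r = 3/5 - 4/5*e1 + 2/5*e2 + 18/5*e12.
Sum: 121/5 + 679/10*e1 + 7/10*e2 + 149/10*e12; translating back through the correspondence:
Answer: 121/5 + 679/10*i + 7/10*j + 149/10*k


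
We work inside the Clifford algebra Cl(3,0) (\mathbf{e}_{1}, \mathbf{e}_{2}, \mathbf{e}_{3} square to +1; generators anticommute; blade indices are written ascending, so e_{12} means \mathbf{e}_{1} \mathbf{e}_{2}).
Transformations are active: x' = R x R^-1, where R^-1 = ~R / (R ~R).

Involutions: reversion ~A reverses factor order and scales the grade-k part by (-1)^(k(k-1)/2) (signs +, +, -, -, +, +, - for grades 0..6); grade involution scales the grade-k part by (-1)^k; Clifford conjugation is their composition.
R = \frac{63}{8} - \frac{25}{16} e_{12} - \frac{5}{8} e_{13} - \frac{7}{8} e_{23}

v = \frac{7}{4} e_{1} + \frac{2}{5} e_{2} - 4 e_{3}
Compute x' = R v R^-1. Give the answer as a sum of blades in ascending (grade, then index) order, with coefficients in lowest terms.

~R = \frac{63}{8} + \frac{25}{16} e_{12} + \frac{5}{8} e_{13} + \frac{7}{8} e_{23}, and R ~R = \frac{16797}{256}, so R^-1 = ~R / (\frac{16797}{256}).
R v = \frac{501}{32} e_{1} + \frac{3003}{320} e_{2} - \frac{4809}{160} e_{3} + \frac{159}{32} e_{123}
Answer: \frac{42007}{22396} e_{1} + \frac{10903}{5599} e_{2} - \frac{96623}{27995} e_{3}


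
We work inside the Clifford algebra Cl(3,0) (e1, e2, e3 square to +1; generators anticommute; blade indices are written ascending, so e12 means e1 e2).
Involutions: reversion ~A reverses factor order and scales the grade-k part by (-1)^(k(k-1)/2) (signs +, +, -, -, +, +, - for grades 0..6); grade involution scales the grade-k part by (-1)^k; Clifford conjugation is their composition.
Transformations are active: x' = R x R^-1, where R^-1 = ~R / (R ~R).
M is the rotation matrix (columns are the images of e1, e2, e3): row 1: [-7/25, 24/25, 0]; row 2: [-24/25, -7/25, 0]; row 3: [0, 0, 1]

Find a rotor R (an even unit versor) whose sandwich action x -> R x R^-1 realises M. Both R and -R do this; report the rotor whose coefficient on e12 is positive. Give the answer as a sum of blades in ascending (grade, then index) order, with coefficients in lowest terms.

Method: write R = a + b12*e12 + b13*e13 + b23*e23 with a^2 + b12^2 + b13^2 + b23^2 = 1 (so R^-1 = ~R). Expanding the columns R e_j ~R gives tr M = 4a^2 - 1 and, from the antisymmetric part, M21 - M12 = -4a*b12, M13 - M31 = 4a*b13, M32 - M23 = -4a*b23.
Here tr M = 11/25, so a^2 = (1 + tr M)/4 = 9/25 and a = ±3/5. Taking a = 3/5: M21 - M12 = -48/25, M13 - M31 = 0, M32 - M23 = 0, giving b12 = 4/5, b13 = 0, b23 = 0, i.e. R = 3/5 + 4/5*e12.
Its e12 coefficient is already positive.
Answer: 3/5 + 4/5*e12. Note: both R and -R realise this M (trace 11/25); the covering map identifies them, and the e12-coefficient sign is the tie-breaker.


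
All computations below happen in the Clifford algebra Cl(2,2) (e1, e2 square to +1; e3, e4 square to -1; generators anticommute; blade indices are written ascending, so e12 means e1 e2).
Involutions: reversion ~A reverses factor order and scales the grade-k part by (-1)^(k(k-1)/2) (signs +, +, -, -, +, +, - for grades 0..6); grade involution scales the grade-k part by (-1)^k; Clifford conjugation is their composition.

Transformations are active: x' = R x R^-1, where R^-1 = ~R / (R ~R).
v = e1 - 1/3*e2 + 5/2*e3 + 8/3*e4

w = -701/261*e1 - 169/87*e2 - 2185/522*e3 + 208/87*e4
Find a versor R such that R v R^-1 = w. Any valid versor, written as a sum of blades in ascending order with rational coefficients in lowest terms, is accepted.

Since q(v) = q(w) = -49/4, the sum R = v + w = -440/261*e1 - 66/29*e2 - 440/261*e3 + 440/87*e4 does the job whenever invertible.
Answer: -440/261*e1 - 66/29*e2 - 440/261*e3 + 440/87*e4


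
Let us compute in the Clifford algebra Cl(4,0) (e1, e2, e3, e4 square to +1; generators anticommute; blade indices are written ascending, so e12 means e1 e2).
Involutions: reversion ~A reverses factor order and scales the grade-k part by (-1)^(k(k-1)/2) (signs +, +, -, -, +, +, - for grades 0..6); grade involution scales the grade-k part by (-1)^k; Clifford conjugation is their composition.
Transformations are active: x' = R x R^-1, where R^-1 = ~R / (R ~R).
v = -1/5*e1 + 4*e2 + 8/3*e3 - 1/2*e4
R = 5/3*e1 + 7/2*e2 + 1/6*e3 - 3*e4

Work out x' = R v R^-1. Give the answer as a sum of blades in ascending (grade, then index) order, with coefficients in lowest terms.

~R = 5/3*e1 + 7/2*e2 + 1/6*e3 - 3*e4, and R ~R = 433/18, so R^-1 = ~R / (433/18).
R v = 281/18 + 221/30*e12 + 403/90*e13 - 43/30*e14 + 26/3*e23 + 41/4*e24 + 95/12*e34
Answer: 15349/6495*e1 + 235/433*e2 - 1061/433*e3 - 2939/866*e4


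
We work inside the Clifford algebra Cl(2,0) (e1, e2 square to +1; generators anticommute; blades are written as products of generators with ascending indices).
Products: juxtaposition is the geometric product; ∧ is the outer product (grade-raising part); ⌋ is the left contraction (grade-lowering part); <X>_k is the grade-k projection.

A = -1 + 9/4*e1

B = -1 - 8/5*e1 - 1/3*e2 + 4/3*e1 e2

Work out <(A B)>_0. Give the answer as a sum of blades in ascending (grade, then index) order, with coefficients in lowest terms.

step 1: -13/5 - 13/20*e1 + 10/3*e2 - 25/12*e1 e2
step 2: -13/5
Answer: -13/5


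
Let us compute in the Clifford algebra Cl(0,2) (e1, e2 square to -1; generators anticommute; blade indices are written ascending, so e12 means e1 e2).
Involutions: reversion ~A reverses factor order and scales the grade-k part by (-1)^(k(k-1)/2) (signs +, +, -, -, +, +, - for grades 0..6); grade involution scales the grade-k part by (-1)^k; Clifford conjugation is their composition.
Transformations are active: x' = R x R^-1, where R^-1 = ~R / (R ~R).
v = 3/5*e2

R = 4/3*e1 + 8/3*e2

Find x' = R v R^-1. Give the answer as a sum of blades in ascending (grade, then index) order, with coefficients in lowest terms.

~R = 4/3*e1 + 8/3*e2, and R ~R = -80/9, so R^-1 = ~R / (-80/9).
R v = -8/5 + 4/5*e12
Answer: 12/25*e1 + 9/25*e2


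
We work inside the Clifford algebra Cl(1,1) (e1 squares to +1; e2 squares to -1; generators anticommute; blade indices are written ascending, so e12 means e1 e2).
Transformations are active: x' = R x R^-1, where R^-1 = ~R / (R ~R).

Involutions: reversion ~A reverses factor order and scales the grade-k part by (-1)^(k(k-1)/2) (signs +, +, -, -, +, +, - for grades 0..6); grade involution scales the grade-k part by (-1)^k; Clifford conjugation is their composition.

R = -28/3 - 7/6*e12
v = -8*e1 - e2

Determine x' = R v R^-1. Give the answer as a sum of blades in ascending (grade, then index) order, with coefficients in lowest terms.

~R = -28/3 + 7/6*e12, and R ~R = 343/4, so R^-1 = ~R / (343/4).
R v = 147/2*e1
Answer: -8*e1 + e2


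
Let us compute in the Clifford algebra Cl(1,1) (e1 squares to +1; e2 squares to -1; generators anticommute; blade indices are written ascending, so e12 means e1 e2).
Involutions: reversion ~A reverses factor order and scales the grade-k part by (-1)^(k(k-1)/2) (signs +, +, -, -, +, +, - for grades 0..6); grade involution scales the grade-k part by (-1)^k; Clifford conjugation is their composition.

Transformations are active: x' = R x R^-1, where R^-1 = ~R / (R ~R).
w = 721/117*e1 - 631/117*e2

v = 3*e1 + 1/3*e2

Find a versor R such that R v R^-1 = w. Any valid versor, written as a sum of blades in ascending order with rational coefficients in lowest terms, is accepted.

A norm check does it: q(v) = q(w) = 80/9, hence R = v + w = 1072/117*e1 - 592/117*e2 realises the map — parallel part kept, (v - w)/2 negated, v carried to w.
Answer: 1072/117*e1 - 592/117*e2


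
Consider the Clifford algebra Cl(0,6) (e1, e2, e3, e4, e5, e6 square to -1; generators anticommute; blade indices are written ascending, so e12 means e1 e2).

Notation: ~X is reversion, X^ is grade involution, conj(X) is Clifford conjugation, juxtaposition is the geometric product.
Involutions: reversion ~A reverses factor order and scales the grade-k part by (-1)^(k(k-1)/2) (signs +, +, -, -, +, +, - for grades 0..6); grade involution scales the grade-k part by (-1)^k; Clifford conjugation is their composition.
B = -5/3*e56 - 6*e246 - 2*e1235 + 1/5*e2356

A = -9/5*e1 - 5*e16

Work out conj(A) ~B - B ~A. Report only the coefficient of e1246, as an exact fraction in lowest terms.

first term: 25/3*e15 - 30*e124 + 3*e156 + 18/5*e235 + e1235 + 54/5*e1246 + 10*e2356 + 9/25*e12356
second term: 25/3*e15 - 30*e124 + 3*e156 + 18/5*e235 - e1235 - 54/5*e1246 - 10*e2356 - 9/25*e12356
Answer: 108/5


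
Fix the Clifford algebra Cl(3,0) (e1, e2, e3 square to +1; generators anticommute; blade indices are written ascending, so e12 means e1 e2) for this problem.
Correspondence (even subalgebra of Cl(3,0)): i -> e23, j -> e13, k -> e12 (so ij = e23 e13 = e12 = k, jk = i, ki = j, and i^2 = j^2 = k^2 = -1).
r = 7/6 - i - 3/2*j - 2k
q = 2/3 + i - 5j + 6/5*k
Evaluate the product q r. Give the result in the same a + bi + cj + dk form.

In blades: q = 2/3 + 6/5*e12 - 5*e13 + e23, r = 7/6 - 2*e12 - 3/2*e13 - e23.
Distribute q over r term by term (generator squares from the signature, products reordered to ascending indices): (2/3)*r = 7/9 - 4/3*e12 - e13 - 2/3*e23; (6/5*e12)*r = 12/5 + 7/5*e12 - 6/5*e13 + 9/5*e23; (-5*e13)*r = -15/2 - 5*e12 - 35/6*e13 + 10*e23; (e23)*r = 1 - 3/2*e12 + 2*e13 + 7/6*e23.
Sum: -299/90 - 193/30*e12 - 181/30*e13 + 123/10*e23; translating back through the correspondence:
Answer: -299/90 + 123/10*i - 181/30*j - 193/30*k


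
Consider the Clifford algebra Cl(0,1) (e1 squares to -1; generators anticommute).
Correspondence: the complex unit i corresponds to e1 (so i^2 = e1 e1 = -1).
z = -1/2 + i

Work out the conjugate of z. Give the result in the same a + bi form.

In blades: z = -1/2 + e1.
Conjugation here is Clifford conjugation: the scalar is fixed and the grade-1 and grade-2 blades all flip sign, giving -1/2 - e1; translating back:
Answer: -1/2 - i


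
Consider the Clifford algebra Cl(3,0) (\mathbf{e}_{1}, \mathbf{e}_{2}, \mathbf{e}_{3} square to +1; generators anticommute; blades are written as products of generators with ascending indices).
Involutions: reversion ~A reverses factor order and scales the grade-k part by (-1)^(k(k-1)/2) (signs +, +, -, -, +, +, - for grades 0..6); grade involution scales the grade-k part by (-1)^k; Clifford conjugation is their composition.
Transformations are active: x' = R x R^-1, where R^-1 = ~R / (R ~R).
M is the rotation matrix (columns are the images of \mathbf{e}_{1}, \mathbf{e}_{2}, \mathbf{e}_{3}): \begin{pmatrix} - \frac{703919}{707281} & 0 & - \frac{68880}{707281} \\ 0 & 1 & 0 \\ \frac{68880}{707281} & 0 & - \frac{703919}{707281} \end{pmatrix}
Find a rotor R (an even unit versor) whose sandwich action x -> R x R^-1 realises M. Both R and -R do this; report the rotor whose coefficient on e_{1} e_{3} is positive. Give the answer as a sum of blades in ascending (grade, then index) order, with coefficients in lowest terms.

Method: write R = a + b12*e_{1} e_{2} + b13*e_{1} e_{3} + b23*e_{2} e_{3} with a^2 + b12^2 + b13^2 + b23^2 = 1 (so R^-1 = ~R). Expanding the columns R e_j ~R gives tr M = 4a^2 - 1 and, from the antisymmetric part, M21 - M12 = -4a*b12, M13 - M31 = 4a*b13, M32 - M23 = -4a*b23.
Here tr M = -\frac{700557}{707281}, so a^2 = (1 + tr M)/4 = \frac{1681}{707281} and a = ±\frac{41}{841}. Taking a = \frac{41}{841}: M21 - M12 = 0, M13 - M31 = -\frac{137760}{707281}, M32 - M23 = 0, giving b12 = 0, b13 = -\frac{840}{841}, b23 = 0, i.e. R = \frac{41}{841} - \frac{840}{841} e_{1} e_{3}.
Its e_{1} e_{3} coefficient is negative, so report the other preimage -R.
Answer: -\frac{41}{841} + \frac{840}{841} e_{1} e_{3}. Sheet selection: the two-to-one cover makes ±R indistinguishable at the matrix level (trace -\frac{700557}{707281}), so uniqueness comes from the required sign on e_{1} e_{3}.
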